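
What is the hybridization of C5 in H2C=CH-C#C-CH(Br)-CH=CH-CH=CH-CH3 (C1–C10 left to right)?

sp^3

C5 — 4 σ bonds. Steric number 4, so sp3.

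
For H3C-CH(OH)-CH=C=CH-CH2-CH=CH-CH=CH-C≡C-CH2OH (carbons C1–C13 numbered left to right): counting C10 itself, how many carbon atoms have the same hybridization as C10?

C10 is sp2 (one π bond).
C1: sp3
C2: sp3
C3: sp2 ✓
C4: sp
C5: sp2 ✓
C6: sp3
C7: sp2 ✓
C8: sp2 ✓
C9: sp2 ✓
C10: sp2 ✓
C11: sp
C12: sp
C13: sp3
6 carbons are sp2.

6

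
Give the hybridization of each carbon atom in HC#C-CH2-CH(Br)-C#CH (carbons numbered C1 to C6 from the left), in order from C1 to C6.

C1 sp, C2 sp, C3 sp3, C4 sp3, C5 sp, C6 sp

C1 carries 2 σ bonds, plus two π bonds, giving a steric number of 2, so it is sp.
C2 carries 2 σ bonds, plus two π bonds, giving a steric number of 2, so it is sp.
C3 carries 4 σ bonds, giving a steric number of 4, so it is sp3.
C4 (4 σ bonds) has steric number 4: sp3.
C5 has 2 σ bonds, plus two π bonds: steric number 2 → sp.
C6 (2 σ bonds, plus two π bonds) has steric number 2: sp.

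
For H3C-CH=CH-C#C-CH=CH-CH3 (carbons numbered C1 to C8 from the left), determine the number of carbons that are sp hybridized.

C1: sp3
C2: sp2
C3: sp2
C4: sp ✓
C5: sp ✓
C6: sp2
C7: sp2
C8: sp3
C4, C5 → 2 sp carbons.

2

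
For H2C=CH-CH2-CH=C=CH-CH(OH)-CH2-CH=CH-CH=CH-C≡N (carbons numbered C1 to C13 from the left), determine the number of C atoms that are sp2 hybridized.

8

C1: sp2 ✓
C2: sp2 ✓
C3: sp3
C4: sp2 ✓
C5: sp
C6: sp2 ✓
C7: sp3
C8: sp3
C9: sp2 ✓
C10: sp2 ✓
C11: sp2 ✓
C12: sp2 ✓
C13: sp
C1, C2, C4, C6, C9, C10, C11, C12 → 8 sp2 carbons.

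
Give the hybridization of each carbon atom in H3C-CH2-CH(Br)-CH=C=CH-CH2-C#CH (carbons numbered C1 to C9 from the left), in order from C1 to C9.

C1 sp3, C2 sp3, C3 sp3, C4 sp2, C5 sp, C6 sp2, C7 sp3, C8 sp, C9 sp

C1 — 4 σ bonds. Steric number 4, so sp3.
C2 — 4 σ bonds. Steric number 4, so sp3.
C3 is sp3: 4 σ bonds, 4 electron-density regions.
C4: 3 σ bonds, plus one π bond — 3 electron domains, sp2.
C5 — 2 σ bonds, plus two π bonds. Steric number 2, so sp.
C6 is sp2: 3 σ bonds, plus one π bond, 3 electron-density regions.
C7 carries 4 σ bonds, giving a steric number of 4, so it is sp3.
C8 — 2 σ bonds, plus two π bonds. Steric number 2, so sp.
C9 — 2 σ bonds, plus two π bonds. Steric number 2, so sp.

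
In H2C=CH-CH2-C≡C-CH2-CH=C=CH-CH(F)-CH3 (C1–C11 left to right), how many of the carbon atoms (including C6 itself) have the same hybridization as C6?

C6 is sp3 (only σ bonds).
C1: sp2
C2: sp2
C3: sp3 ✓
C4: sp
C5: sp
C6: sp3 ✓
C7: sp2
C8: sp
C9: sp2
C10: sp3 ✓
C11: sp3 ✓
4 carbons are sp3.

4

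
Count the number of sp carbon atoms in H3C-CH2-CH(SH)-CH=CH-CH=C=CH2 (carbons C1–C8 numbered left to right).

1

C1: sp3
C2: sp3
C3: sp3
C4: sp2
C5: sp2
C6: sp2
C7: sp ✓
C8: sp2
C7 → 1 sp carbon.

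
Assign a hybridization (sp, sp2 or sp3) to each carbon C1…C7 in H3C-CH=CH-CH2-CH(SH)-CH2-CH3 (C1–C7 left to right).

C1 sp3, C2 sp2, C3 sp2, C4 sp3, C5 sp3, C6 sp3, C7 sp3

C1 is sp3: 4 σ bonds, 4 electron-density regions.
C2 has 3 σ bonds, plus one π bond: steric number 3 → sp2.
C3 is sp2: 3 σ bonds, plus one π bond, 3 electron-density regions.
C4 carries 4 σ bonds, giving a steric number of 4, so it is sp3.
C5 (4 σ bonds) has steric number 4: sp3.
C6 carries 4 σ bonds, giving a steric number of 4, so it is sp3.
C7 (4 σ bonds) has steric number 4: sp3.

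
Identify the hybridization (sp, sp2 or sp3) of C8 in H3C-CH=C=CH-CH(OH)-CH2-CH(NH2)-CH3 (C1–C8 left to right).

sp^3

C8 — 4 σ bonds. Steric number 4, so sp3.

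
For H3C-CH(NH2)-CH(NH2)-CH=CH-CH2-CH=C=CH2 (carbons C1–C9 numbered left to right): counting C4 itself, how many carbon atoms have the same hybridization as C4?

C4 is sp2 (one π bond).
C1: sp3
C2: sp3
C3: sp3
C4: sp2 ✓
C5: sp2 ✓
C6: sp3
C7: sp2 ✓
C8: sp
C9: sp2 ✓
4 carbons are sp2.

4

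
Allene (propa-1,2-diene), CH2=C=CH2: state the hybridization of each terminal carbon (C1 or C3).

sp^2

Each terminal carbon (C1 or C3): 3 σ bonds, plus one π bond — 3 electron domains, sp2.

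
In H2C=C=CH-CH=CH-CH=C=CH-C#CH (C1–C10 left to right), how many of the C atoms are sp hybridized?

C1: sp2
C2: sp ✓
C3: sp2
C4: sp2
C5: sp2
C6: sp2
C7: sp ✓
C8: sp2
C9: sp ✓
C10: sp ✓
C2, C7, C9, C10 → 4 sp carbons.

4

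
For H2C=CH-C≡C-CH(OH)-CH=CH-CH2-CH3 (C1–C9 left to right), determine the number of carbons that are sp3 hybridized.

C1: sp2
C2: sp2
C3: sp
C4: sp
C5: sp3 ✓
C6: sp2
C7: sp2
C8: sp3 ✓
C9: sp3 ✓
C5, C8, C9 → 3 sp3 carbons.

3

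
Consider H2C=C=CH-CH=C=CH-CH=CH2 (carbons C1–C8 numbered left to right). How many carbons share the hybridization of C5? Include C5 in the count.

C5 is sp (two π bonds).
C1: sp2
C2: sp ✓
C3: sp2
C4: sp2
C5: sp ✓
C6: sp2
C7: sp2
C8: sp2
2 carbons are sp.

2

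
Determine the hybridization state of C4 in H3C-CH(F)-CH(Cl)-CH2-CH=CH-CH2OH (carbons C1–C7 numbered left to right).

C4 has 4 σ bonds: steric number 4 → sp3.

sp³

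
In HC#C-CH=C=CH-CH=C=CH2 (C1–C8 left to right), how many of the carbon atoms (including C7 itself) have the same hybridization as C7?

C7 is sp (two π bonds).
C1: sp ✓
C2: sp ✓
C3: sp2
C4: sp ✓
C5: sp2
C6: sp2
C7: sp ✓
C8: sp2
4 carbons are sp.

4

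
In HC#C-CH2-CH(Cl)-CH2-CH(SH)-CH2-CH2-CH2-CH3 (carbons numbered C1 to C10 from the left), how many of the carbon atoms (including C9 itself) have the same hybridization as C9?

8

C9 is sp3 (only σ bonds).
C1: sp
C2: sp
C3: sp3 ✓
C4: sp3 ✓
C5: sp3 ✓
C6: sp3 ✓
C7: sp3 ✓
C8: sp3 ✓
C9: sp3 ✓
C10: sp3 ✓
8 carbons are sp3.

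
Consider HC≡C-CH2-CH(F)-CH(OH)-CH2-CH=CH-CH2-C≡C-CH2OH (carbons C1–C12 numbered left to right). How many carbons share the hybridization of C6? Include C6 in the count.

6

C6 is sp3 (only σ bonds).
C1: sp
C2: sp
C3: sp3 ✓
C4: sp3 ✓
C5: sp3 ✓
C6: sp3 ✓
C7: sp2
C8: sp2
C9: sp3 ✓
C10: sp
C11: sp
C12: sp3 ✓
6 carbons are sp3.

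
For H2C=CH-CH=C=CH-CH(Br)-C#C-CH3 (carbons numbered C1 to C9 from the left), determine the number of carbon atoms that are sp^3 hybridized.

C1: sp2
C2: sp2
C3: sp2
C4: sp
C5: sp2
C6: sp3 ✓
C7: sp
C8: sp
C9: sp3 ✓
C6, C9 → 2 sp3 carbons.

2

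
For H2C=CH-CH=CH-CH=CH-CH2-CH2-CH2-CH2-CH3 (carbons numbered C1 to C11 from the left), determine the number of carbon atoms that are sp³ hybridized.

5

C1: sp2
C2: sp2
C3: sp2
C4: sp2
C5: sp2
C6: sp2
C7: sp3 ✓
C8: sp3 ✓
C9: sp3 ✓
C10: sp3 ✓
C11: sp3 ✓
C7, C8, C9, C10, C11 → 5 sp3 carbons.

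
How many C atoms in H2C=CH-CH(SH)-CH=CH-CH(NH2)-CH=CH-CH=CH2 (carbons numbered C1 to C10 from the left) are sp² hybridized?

8

C1: sp2 ✓
C2: sp2 ✓
C3: sp3
C4: sp2 ✓
C5: sp2 ✓
C6: sp3
C7: sp2 ✓
C8: sp2 ✓
C9: sp2 ✓
C10: sp2 ✓
C1, C2, C4, C5, C7, C8, C9, C10 → 8 sp2 carbons.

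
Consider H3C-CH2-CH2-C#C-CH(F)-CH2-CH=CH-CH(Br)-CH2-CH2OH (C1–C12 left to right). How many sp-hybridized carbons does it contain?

2

C1: sp3
C2: sp3
C3: sp3
C4: sp ✓
C5: sp ✓
C6: sp3
C7: sp3
C8: sp2
C9: sp2
C10: sp3
C11: sp3
C12: sp3
C4, C5 → 2 sp carbons.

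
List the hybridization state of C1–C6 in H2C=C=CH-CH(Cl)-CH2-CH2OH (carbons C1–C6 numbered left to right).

C1 sp2, C2 sp, C3 sp2, C4 sp3, C5 sp3, C6 sp3

C1 carries 3 σ bonds, plus one π bond, giving a steric number of 3, so it is sp2.
C2: 2 σ bonds, plus two π bonds — 2 electron domains, sp.
C3 — 3 σ bonds, plus one π bond. Steric number 3, so sp2.
C4 carries 4 σ bonds, giving a steric number of 4, so it is sp3.
C5 carries 4 σ bonds, giving a steric number of 4, so it is sp3.
C6: 4 σ bonds; 4 regions of electron density → sp3.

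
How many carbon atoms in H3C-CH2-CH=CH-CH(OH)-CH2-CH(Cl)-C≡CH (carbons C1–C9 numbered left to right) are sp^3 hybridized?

5

C1: sp3 ✓
C2: sp3 ✓
C3: sp2
C4: sp2
C5: sp3 ✓
C6: sp3 ✓
C7: sp3 ✓
C8: sp
C9: sp
C1, C2, C5, C6, C7 → 5 sp3 carbons.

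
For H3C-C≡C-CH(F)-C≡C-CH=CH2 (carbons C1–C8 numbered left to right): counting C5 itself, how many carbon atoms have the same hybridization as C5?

C5 is sp (two π bonds).
C1: sp3
C2: sp ✓
C3: sp ✓
C4: sp3
C5: sp ✓
C6: sp ✓
C7: sp2
C8: sp2
4 carbons are sp.

4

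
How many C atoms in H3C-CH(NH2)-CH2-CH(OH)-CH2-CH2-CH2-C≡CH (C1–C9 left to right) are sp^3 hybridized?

C1: sp3 ✓
C2: sp3 ✓
C3: sp3 ✓
C4: sp3 ✓
C5: sp3 ✓
C6: sp3 ✓
C7: sp3 ✓
C8: sp
C9: sp
C1, C2, C3, C4, C5, C6, C7 → 7 sp3 carbons.

7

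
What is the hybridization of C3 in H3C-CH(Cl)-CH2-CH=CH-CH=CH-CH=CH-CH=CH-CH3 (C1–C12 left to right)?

sp^3

C3 (4 σ bonds) has steric number 4: sp3.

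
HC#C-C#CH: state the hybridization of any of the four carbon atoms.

Every carbon is part of a C≡C triple bond: two σ regions → sp.

sp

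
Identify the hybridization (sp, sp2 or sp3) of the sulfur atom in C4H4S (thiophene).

Analogous to furan: one S lone pair in the aromatic π system, S is sp2.

sp²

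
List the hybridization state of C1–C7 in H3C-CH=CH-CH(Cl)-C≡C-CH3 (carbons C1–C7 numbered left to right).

C1 sp3, C2 sp2, C3 sp2, C4 sp3, C5 sp, C6 sp, C7 sp3

C1 — 4 σ bonds. Steric number 4, so sp3.
C2 is sp2: 3 σ bonds, plus one π bond, 3 electron-density regions.
C3 has 3 σ bonds, plus one π bond: steric number 3 → sp2.
C4 is sp3: 4 σ bonds, 4 electron-density regions.
C5: 2 σ bonds, plus two π bonds; 2 regions of electron density → sp.
C6: 2 σ bonds, plus two π bonds — 2 electron domains, sp.
C7 (4 σ bonds) has steric number 4: sp3.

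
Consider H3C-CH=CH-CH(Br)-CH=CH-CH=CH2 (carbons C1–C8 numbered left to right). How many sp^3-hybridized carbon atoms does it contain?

2

C1: sp3 ✓
C2: sp2
C3: sp2
C4: sp3 ✓
C5: sp2
C6: sp2
C7: sp2
C8: sp2
C1, C4 → 2 sp3 carbons.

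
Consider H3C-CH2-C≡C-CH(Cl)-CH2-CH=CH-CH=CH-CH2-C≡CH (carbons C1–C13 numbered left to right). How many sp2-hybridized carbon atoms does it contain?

4

C1: sp3
C2: sp3
C3: sp
C4: sp
C5: sp3
C6: sp3
C7: sp2 ✓
C8: sp2 ✓
C9: sp2 ✓
C10: sp2 ✓
C11: sp3
C12: sp
C13: sp
C7, C8, C9, C10 → 4 sp2 carbons.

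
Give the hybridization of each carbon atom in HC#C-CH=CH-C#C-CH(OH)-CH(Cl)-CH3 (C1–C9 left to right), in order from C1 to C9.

C1 has 2 σ bonds, plus two π bonds: steric number 2 → sp.
C2 (2 σ bonds, plus two π bonds) has steric number 2: sp.
C3 — 3 σ bonds, plus one π bond. Steric number 3, so sp2.
C4: 3 σ bonds, plus one π bond; 3 regions of electron density → sp2.
C5 is sp: 2 σ bonds, plus two π bonds, 2 electron-density regions.
C6 carries 2 σ bonds, plus two π bonds, giving a steric number of 2, so it is sp.
C7: 4 σ bonds — 4 electron domains, sp3.
C8: 4 σ bonds — 4 electron domains, sp3.
C9: 4 σ bonds; 4 regions of electron density → sp3.

C1 sp, C2 sp, C3 sp2, C4 sp2, C5 sp, C6 sp, C7 sp3, C8 sp3, C9 sp3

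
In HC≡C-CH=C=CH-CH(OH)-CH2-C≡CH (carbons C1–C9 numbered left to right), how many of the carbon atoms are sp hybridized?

5

C1: sp ✓
C2: sp ✓
C3: sp2
C4: sp ✓
C5: sp2
C6: sp3
C7: sp3
C8: sp ✓
C9: sp ✓
C1, C2, C4, C8, C9 → 5 sp carbons.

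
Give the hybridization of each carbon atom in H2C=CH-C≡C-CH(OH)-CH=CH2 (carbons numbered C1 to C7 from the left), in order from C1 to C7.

C1 sp2, C2 sp2, C3 sp, C4 sp, C5 sp3, C6 sp2, C7 sp2

C1 (3 σ bonds, plus one π bond) has steric number 3: sp2.
C2 has 3 σ bonds, plus one π bond: steric number 3 → sp2.
C3 — 2 σ bonds, plus two π bonds. Steric number 2, so sp.
C4 carries 2 σ bonds, plus two π bonds, giving a steric number of 2, so it is sp.
C5 has 4 σ bonds: steric number 4 → sp3.
C6 is sp2: 3 σ bonds, plus one π bond, 3 electron-density regions.
C7: 3 σ bonds, plus one π bond; 3 regions of electron density → sp2.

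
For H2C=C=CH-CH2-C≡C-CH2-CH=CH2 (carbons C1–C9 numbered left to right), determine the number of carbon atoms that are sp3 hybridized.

C1: sp2
C2: sp
C3: sp2
C4: sp3 ✓
C5: sp
C6: sp
C7: sp3 ✓
C8: sp2
C9: sp2
C4, C7 → 2 sp3 carbons.

2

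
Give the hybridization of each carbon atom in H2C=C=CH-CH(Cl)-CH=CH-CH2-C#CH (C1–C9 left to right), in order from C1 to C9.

C1 sp2, C2 sp, C3 sp2, C4 sp3, C5 sp2, C6 sp2, C7 sp3, C8 sp, C9 sp

C1: 3 σ bonds, plus one π bond; 3 regions of electron density → sp2.
C2: 2 σ bonds, plus two π bonds — 2 electron domains, sp.
C3 is sp2: 3 σ bonds, plus one π bond, 3 electron-density regions.
C4: 4 σ bonds — 4 electron domains, sp3.
C5 — 3 σ bonds, plus one π bond. Steric number 3, so sp2.
C6: 3 σ bonds, plus one π bond — 3 electron domains, sp2.
C7 has 4 σ bonds: steric number 4 → sp3.
C8: 2 σ bonds, plus two π bonds — 2 electron domains, sp.
C9 — 2 σ bonds, plus two π bonds. Steric number 2, so sp.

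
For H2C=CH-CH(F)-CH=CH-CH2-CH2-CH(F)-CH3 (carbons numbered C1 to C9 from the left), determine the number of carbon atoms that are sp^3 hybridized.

C1: sp2
C2: sp2
C3: sp3 ✓
C4: sp2
C5: sp2
C6: sp3 ✓
C7: sp3 ✓
C8: sp3 ✓
C9: sp3 ✓
C3, C6, C7, C8, C9 → 5 sp3 carbons.

5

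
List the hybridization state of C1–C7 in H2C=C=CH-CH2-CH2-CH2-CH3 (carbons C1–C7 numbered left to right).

C1 sp2, C2 sp, C3 sp2, C4 sp3, C5 sp3, C6 sp3, C7 sp3

C1: 3 σ bonds, plus one π bond; 3 regions of electron density → sp2.
C2: 2 σ bonds, plus two π bonds; 2 regions of electron density → sp.
C3 is sp2: 3 σ bonds, plus one π bond, 3 electron-density regions.
C4 — 4 σ bonds. Steric number 4, so sp3.
C5 is sp3: 4 σ bonds, 4 electron-density regions.
C6 — 4 σ bonds. Steric number 4, so sp3.
C7: 4 σ bonds; 4 regions of electron density → sp3.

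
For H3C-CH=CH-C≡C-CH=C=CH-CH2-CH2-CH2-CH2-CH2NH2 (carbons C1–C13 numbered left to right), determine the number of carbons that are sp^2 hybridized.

4

C1: sp3
C2: sp2 ✓
C3: sp2 ✓
C4: sp
C5: sp
C6: sp2 ✓
C7: sp
C8: sp2 ✓
C9: sp3
C10: sp3
C11: sp3
C12: sp3
C13: sp3
C2, C3, C6, C8 → 4 sp2 carbons.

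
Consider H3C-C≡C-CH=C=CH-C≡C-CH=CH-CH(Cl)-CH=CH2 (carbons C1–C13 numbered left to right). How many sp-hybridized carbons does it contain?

C1: sp3
C2: sp ✓
C3: sp ✓
C4: sp2
C5: sp ✓
C6: sp2
C7: sp ✓
C8: sp ✓
C9: sp2
C10: sp2
C11: sp3
C12: sp2
C13: sp2
C2, C3, C5, C7, C8 → 5 sp carbons.

5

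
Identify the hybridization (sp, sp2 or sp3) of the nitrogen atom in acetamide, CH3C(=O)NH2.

The nitrogen lone pair is delocalised into the carbonyl π system (amide resonance), so N is planar sp2 rather than the sp3 a naive steric count of 4 would suggest.

sp2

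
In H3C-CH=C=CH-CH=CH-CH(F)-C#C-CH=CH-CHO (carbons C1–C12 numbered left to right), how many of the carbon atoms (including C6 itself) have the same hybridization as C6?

C6 is sp2 (one π bond).
C1: sp3
C2: sp2 ✓
C3: sp
C4: sp2 ✓
C5: sp2 ✓
C6: sp2 ✓
C7: sp3
C8: sp
C9: sp
C10: sp2 ✓
C11: sp2 ✓
C12: sp2 ✓
7 carbons are sp2.

7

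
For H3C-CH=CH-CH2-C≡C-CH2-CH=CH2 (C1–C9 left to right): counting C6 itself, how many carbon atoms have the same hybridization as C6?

C6 is sp (two π bonds).
C1: sp3
C2: sp2
C3: sp2
C4: sp3
C5: sp ✓
C6: sp ✓
C7: sp3
C8: sp2
C9: sp2
2 carbons are sp.

2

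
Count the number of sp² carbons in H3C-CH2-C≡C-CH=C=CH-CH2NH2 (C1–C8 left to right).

C1: sp3
C2: sp3
C3: sp
C4: sp
C5: sp2 ✓
C6: sp
C7: sp2 ✓
C8: sp3
C5, C7 → 2 sp2 carbons.

2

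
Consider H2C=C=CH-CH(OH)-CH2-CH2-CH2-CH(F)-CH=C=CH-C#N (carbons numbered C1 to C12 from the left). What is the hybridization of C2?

sp

C2: 2 σ bonds, plus two π bonds; 2 regions of electron density → sp.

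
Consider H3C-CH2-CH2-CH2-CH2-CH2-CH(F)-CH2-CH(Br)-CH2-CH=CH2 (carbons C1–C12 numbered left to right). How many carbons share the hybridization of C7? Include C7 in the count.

C7 is sp3 (only σ bonds).
C1: sp3 ✓
C2: sp3 ✓
C3: sp3 ✓
C4: sp3 ✓
C5: sp3 ✓
C6: sp3 ✓
C7: sp3 ✓
C8: sp3 ✓
C9: sp3 ✓
C10: sp3 ✓
C11: sp2
C12: sp2
10 carbons are sp3.

10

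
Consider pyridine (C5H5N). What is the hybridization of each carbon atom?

Each carbon atom: 3 σ bonds, plus one π bond — 3 electron domains, sp2.

sp2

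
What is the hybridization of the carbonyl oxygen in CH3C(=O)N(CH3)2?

The carbonyl oxygen carries 1 σ bond and 2 lone pairs, plus one π bond, giving a steric number of 3, so it is sp2.

sp2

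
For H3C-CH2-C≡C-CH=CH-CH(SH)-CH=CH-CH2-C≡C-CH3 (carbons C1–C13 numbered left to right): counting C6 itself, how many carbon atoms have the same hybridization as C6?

4

C6 is sp2 (one π bond).
C1: sp3
C2: sp3
C3: sp
C4: sp
C5: sp2 ✓
C6: sp2 ✓
C7: sp3
C8: sp2 ✓
C9: sp2 ✓
C10: sp3
C11: sp
C12: sp
C13: sp3
4 carbons are sp2.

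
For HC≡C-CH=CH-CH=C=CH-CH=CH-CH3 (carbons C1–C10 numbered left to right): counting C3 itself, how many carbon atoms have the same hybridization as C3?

C3 is sp2 (one π bond).
C1: sp
C2: sp
C3: sp2 ✓
C4: sp2 ✓
C5: sp2 ✓
C6: sp
C7: sp2 ✓
C8: sp2 ✓
C9: sp2 ✓
C10: sp3
6 carbons are sp2.

6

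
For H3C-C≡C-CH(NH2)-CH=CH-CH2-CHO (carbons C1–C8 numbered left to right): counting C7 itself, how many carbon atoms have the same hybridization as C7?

C7 is sp3 (only σ bonds).
C1: sp3 ✓
C2: sp
C3: sp
C4: sp3 ✓
C5: sp2
C6: sp2
C7: sp3 ✓
C8: sp2
3 carbons are sp3.

3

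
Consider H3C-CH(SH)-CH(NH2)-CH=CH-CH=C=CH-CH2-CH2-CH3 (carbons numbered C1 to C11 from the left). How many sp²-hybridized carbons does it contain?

C1: sp3
C2: sp3
C3: sp3
C4: sp2 ✓
C5: sp2 ✓
C6: sp2 ✓
C7: sp
C8: sp2 ✓
C9: sp3
C10: sp3
C11: sp3
C4, C5, C6, C8 → 4 sp2 carbons.

4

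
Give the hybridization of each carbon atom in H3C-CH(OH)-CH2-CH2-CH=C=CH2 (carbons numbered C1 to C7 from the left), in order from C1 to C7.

C1 — 4 σ bonds. Steric number 4, so sp3.
C2 is sp3: 4 σ bonds, 4 electron-density regions.
C3: 4 σ bonds — 4 electron domains, sp3.
C4: 4 σ bonds — 4 electron domains, sp3.
C5 has 3 σ bonds, plus one π bond: steric number 3 → sp2.
C6 — 2 σ bonds, plus two π bonds. Steric number 2, so sp.
C7 carries 3 σ bonds, plus one π bond, giving a steric number of 3, so it is sp2.

C1 sp3, C2 sp3, C3 sp3, C4 sp3, C5 sp2, C6 sp, C7 sp2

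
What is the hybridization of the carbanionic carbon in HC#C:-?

sp

One σ bond + one lone pair = steric number 2 → sp.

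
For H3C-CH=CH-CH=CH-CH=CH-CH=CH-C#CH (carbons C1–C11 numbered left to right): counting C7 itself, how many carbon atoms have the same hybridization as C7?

C7 is sp2 (one π bond).
C1: sp3
C2: sp2 ✓
C3: sp2 ✓
C4: sp2 ✓
C5: sp2 ✓
C6: sp2 ✓
C7: sp2 ✓
C8: sp2 ✓
C9: sp2 ✓
C10: sp
C11: sp
8 carbons are sp2.

8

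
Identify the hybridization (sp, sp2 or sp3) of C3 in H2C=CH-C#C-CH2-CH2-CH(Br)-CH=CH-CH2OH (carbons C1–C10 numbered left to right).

C3: 2 σ bonds, plus two π bonds; 2 regions of electron density → sp.

sp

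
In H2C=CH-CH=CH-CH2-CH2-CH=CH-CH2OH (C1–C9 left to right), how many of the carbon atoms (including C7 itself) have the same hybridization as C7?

6

C7 is sp2 (one π bond).
C1: sp2 ✓
C2: sp2 ✓
C3: sp2 ✓
C4: sp2 ✓
C5: sp3
C6: sp3
C7: sp2 ✓
C8: sp2 ✓
C9: sp3
6 carbons are sp2.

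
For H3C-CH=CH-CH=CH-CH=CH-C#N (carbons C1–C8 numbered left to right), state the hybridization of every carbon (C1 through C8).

C1 sp3, C2 sp2, C3 sp2, C4 sp2, C5 sp2, C6 sp2, C7 sp2, C8 sp

C1: 4 σ bonds — 4 electron domains, sp3.
C2: 3 σ bonds, plus one π bond; 3 regions of electron density → sp2.
C3 is sp2: 3 σ bonds, plus one π bond, 3 electron-density regions.
C4 carries 3 σ bonds, plus one π bond, giving a steric number of 3, so it is sp2.
C5 (3 σ bonds, plus one π bond) has steric number 3: sp2.
C6 has 3 σ bonds, plus one π bond: steric number 3 → sp2.
C7: 3 σ bonds, plus one π bond — 3 electron domains, sp2.
C8 — 2 σ bonds, plus two π bonds. Steric number 2, so sp.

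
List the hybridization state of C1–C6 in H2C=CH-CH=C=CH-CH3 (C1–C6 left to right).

C1: 3 σ bonds, plus one π bond; 3 regions of electron density → sp2.
C2 has 3 σ bonds, plus one π bond: steric number 3 → sp2.
C3 (3 σ bonds, plus one π bond) has steric number 3: sp2.
C4 is sp: 2 σ bonds, plus two π bonds, 2 electron-density regions.
C5 has 3 σ bonds, plus one π bond: steric number 3 → sp2.
C6 is sp3: 4 σ bonds, 4 electron-density regions.

C1 sp2, C2 sp2, C3 sp2, C4 sp, C5 sp2, C6 sp3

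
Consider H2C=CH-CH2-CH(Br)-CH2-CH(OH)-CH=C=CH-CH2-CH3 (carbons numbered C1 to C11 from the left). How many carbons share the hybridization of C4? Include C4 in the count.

6

C4 is sp3 (only σ bonds).
C1: sp2
C2: sp2
C3: sp3 ✓
C4: sp3 ✓
C5: sp3 ✓
C6: sp3 ✓
C7: sp2
C8: sp
C9: sp2
C10: sp3 ✓
C11: sp3 ✓
6 carbons are sp3.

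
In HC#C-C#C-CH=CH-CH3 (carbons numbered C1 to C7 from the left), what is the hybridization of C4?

C4 has 2 σ bonds, plus two π bonds: steric number 2 → sp.

sp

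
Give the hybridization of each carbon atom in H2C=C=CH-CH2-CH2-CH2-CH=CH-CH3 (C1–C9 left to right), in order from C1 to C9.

C1: 3 σ bonds, plus one π bond; 3 regions of electron density → sp2.
C2: 2 σ bonds, plus two π bonds — 2 electron domains, sp.
C3 — 3 σ bonds, plus one π bond. Steric number 3, so sp2.
C4 has 4 σ bonds: steric number 4 → sp3.
C5: 4 σ bonds — 4 electron domains, sp3.
C6: 4 σ bonds; 4 regions of electron density → sp3.
C7: 3 σ bonds, plus one π bond — 3 electron domains, sp2.
C8: 3 σ bonds, plus one π bond; 3 regions of electron density → sp2.
C9 is sp3: 4 σ bonds, 4 electron-density regions.

C1 sp2, C2 sp, C3 sp2, C4 sp3, C5 sp3, C6 sp3, C7 sp2, C8 sp2, C9 sp3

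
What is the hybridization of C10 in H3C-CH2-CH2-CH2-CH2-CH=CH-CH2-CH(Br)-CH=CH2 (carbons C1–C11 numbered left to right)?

sp²

C10 (3 σ bonds, plus one π bond) has steric number 3: sp2.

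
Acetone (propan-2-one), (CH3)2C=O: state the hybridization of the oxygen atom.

sp²

One σ bond + two lone pairs = steric number 3 → sp2.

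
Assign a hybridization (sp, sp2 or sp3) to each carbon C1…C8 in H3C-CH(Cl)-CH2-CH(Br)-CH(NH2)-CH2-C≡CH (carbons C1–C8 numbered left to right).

C1 sp3, C2 sp3, C3 sp3, C4 sp3, C5 sp3, C6 sp3, C7 sp, C8 sp

C1: 4 σ bonds; 4 regions of electron density → sp3.
C2: 4 σ bonds — 4 electron domains, sp3.
C3: 4 σ bonds — 4 electron domains, sp3.
C4 has 4 σ bonds: steric number 4 → sp3.
C5 has 4 σ bonds: steric number 4 → sp3.
C6: 4 σ bonds; 4 regions of electron density → sp3.
C7 has 2 σ bonds, plus two π bonds: steric number 2 → sp.
C8 — 2 σ bonds, plus two π bonds. Steric number 2, so sp.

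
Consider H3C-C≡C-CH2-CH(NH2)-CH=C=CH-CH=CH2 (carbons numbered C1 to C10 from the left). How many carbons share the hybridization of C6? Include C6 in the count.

4

C6 is sp2 (one π bond).
C1: sp3
C2: sp
C3: sp
C4: sp3
C5: sp3
C6: sp2 ✓
C7: sp
C8: sp2 ✓
C9: sp2 ✓
C10: sp2 ✓
4 carbons are sp2.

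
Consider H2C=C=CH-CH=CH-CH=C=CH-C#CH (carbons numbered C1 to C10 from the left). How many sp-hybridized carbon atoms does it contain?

C1: sp2
C2: sp ✓
C3: sp2
C4: sp2
C5: sp2
C6: sp2
C7: sp ✓
C8: sp2
C9: sp ✓
C10: sp ✓
C2, C7, C9, C10 → 4 sp carbons.

4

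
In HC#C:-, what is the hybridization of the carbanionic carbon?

sp

One σ bond + one lone pair = steric number 2 → sp.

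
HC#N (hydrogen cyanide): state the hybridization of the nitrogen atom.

The nitrogen atom (1 σ bond and 1 lone pair, plus two π bonds) has steric number 2: sp.

sp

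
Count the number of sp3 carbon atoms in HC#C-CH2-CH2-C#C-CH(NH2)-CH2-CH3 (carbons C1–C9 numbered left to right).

C1: sp
C2: sp
C3: sp3 ✓
C4: sp3 ✓
C5: sp
C6: sp
C7: sp3 ✓
C8: sp3 ✓
C9: sp3 ✓
C3, C4, C7, C8, C9 → 5 sp3 carbons.

5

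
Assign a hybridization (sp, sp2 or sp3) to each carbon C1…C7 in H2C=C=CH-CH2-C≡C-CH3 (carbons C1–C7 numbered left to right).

C1 sp2, C2 sp, C3 sp2, C4 sp3, C5 sp, C6 sp, C7 sp3

C1 carries 3 σ bonds, plus one π bond, giving a steric number of 3, so it is sp2.
C2 carries 2 σ bonds, plus two π bonds, giving a steric number of 2, so it is sp.
C3 (3 σ bonds, plus one π bond) has steric number 3: sp2.
C4 carries 4 σ bonds, giving a steric number of 4, so it is sp3.
C5: 2 σ bonds, plus two π bonds; 2 regions of electron density → sp.
C6: 2 σ bonds, plus two π bonds — 2 electron domains, sp.
C7 has 4 σ bonds: steric number 4 → sp3.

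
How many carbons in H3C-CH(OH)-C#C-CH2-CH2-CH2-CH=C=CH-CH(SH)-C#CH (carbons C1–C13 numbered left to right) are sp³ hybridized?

C1: sp3 ✓
C2: sp3 ✓
C3: sp
C4: sp
C5: sp3 ✓
C6: sp3 ✓
C7: sp3 ✓
C8: sp2
C9: sp
C10: sp2
C11: sp3 ✓
C12: sp
C13: sp
C1, C2, C5, C6, C7, C11 → 6 sp3 carbons.

6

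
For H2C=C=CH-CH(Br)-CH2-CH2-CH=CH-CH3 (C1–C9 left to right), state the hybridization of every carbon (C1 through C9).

C1 sp2, C2 sp, C3 sp2, C4 sp3, C5 sp3, C6 sp3, C7 sp2, C8 sp2, C9 sp3

C1 (3 σ bonds, plus one π bond) has steric number 3: sp2.
C2 is sp: 2 σ bonds, plus two π bonds, 2 electron-density regions.
C3 has 3 σ bonds, plus one π bond: steric number 3 → sp2.
C4 (4 σ bonds) has steric number 4: sp3.
C5 has 4 σ bonds: steric number 4 → sp3.
C6 carries 4 σ bonds, giving a steric number of 4, so it is sp3.
C7 — 3 σ bonds, plus one π bond. Steric number 3, so sp2.
C8: 3 σ bonds, plus one π bond — 3 electron domains, sp2.
C9 is sp3: 4 σ bonds, 4 electron-density regions.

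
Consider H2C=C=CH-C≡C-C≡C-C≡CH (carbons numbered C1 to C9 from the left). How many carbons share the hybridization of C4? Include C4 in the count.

C4 is sp (two π bonds).
C1: sp2
C2: sp ✓
C3: sp2
C4: sp ✓
C5: sp ✓
C6: sp ✓
C7: sp ✓
C8: sp ✓
C9: sp ✓
7 carbons are sp.

7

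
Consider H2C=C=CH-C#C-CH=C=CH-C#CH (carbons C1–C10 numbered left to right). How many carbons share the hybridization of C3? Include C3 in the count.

C3 is sp2 (one π bond).
C1: sp2 ✓
C2: sp
C3: sp2 ✓
C4: sp
C5: sp
C6: sp2 ✓
C7: sp
C8: sp2 ✓
C9: sp
C10: sp
4 carbons are sp2.

4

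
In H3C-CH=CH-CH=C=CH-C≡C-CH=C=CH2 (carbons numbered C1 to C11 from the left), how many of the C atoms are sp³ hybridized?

C1: sp3 ✓
C2: sp2
C3: sp2
C4: sp2
C5: sp
C6: sp2
C7: sp
C8: sp
C9: sp2
C10: sp
C11: sp2
C1 → 1 sp3 carbon.

1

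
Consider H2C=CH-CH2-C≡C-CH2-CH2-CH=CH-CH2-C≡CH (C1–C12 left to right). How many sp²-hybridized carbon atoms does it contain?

4

C1: sp2 ✓
C2: sp2 ✓
C3: sp3
C4: sp
C5: sp
C6: sp3
C7: sp3
C8: sp2 ✓
C9: sp2 ✓
C10: sp3
C11: sp
C12: sp
C1, C2, C8, C9 → 4 sp2 carbons.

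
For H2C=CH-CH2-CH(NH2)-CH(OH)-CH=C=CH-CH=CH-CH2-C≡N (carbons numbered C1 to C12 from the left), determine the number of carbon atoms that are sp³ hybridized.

C1: sp2
C2: sp2
C3: sp3 ✓
C4: sp3 ✓
C5: sp3 ✓
C6: sp2
C7: sp
C8: sp2
C9: sp2
C10: sp2
C11: sp3 ✓
C12: sp
C3, C4, C5, C11 → 4 sp3 carbons.

4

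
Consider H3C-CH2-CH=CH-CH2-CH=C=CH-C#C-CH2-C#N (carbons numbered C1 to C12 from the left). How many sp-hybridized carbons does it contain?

4

C1: sp3
C2: sp3
C3: sp2
C4: sp2
C5: sp3
C6: sp2
C7: sp ✓
C8: sp2
C9: sp ✓
C10: sp ✓
C11: sp3
C12: sp ✓
C7, C9, C10, C12 → 4 sp carbons.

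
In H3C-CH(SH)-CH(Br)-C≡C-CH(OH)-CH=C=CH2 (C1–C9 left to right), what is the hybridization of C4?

C4 is sp: 2 σ bonds, plus two π bonds, 2 electron-density regions.

sp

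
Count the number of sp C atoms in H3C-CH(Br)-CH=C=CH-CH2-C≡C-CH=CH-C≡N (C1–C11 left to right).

C1: sp3
C2: sp3
C3: sp2
C4: sp ✓
C5: sp2
C6: sp3
C7: sp ✓
C8: sp ✓
C9: sp2
C10: sp2
C11: sp ✓
C4, C7, C8, C11 → 4 sp carbons.

4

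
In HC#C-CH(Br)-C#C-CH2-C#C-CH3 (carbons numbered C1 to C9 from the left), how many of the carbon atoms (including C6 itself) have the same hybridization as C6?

3

C6 is sp3 (only σ bonds).
C1: sp
C2: sp
C3: sp3 ✓
C4: sp
C5: sp
C6: sp3 ✓
C7: sp
C8: sp
C9: sp3 ✓
3 carbons are sp3.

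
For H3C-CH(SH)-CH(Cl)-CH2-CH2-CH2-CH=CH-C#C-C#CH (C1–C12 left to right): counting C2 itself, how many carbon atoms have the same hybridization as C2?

C2 is sp3 (only σ bonds).
C1: sp3 ✓
C2: sp3 ✓
C3: sp3 ✓
C4: sp3 ✓
C5: sp3 ✓
C6: sp3 ✓
C7: sp2
C8: sp2
C9: sp
C10: sp
C11: sp
C12: sp
6 carbons are sp3.

6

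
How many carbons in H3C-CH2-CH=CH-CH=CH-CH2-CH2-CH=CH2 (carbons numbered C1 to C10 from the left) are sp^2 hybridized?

6

C1: sp3
C2: sp3
C3: sp2 ✓
C4: sp2 ✓
C5: sp2 ✓
C6: sp2 ✓
C7: sp3
C8: sp3
C9: sp2 ✓
C10: sp2 ✓
C3, C4, C5, C6, C9, C10 → 6 sp2 carbons.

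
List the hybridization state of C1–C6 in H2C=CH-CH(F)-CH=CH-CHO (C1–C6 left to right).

C1 is sp2: 3 σ bonds, plus one π bond, 3 electron-density regions.
C2: 3 σ bonds, plus one π bond; 3 regions of electron density → sp2.
C3 is sp3: 4 σ bonds, 4 electron-density regions.
C4: 3 σ bonds, plus one π bond; 3 regions of electron density → sp2.
C5 has 3 σ bonds, plus one π bond: steric number 3 → sp2.
C6 has 3 σ bonds, plus one π bond: steric number 3 → sp2.

C1 sp2, C2 sp2, C3 sp3, C4 sp2, C5 sp2, C6 sp2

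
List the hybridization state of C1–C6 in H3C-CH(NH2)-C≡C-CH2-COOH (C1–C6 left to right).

C1 carries 4 σ bonds, giving a steric number of 4, so it is sp3.
C2 has 4 σ bonds: steric number 4 → sp3.
C3 carries 2 σ bonds, plus two π bonds, giving a steric number of 2, so it is sp.
C4: 2 σ bonds, plus two π bonds; 2 regions of electron density → sp.
C5: 4 σ bonds; 4 regions of electron density → sp3.
C6: 3 σ bonds, plus one π bond — 3 electron domains, sp2.

C1 sp3, C2 sp3, C3 sp, C4 sp, C5 sp3, C6 sp2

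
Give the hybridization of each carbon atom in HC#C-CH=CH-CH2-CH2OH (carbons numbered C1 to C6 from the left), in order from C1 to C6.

C1 (2 σ bonds, plus two π bonds) has steric number 2: sp.
C2 has 2 σ bonds, plus two π bonds: steric number 2 → sp.
C3: 3 σ bonds, plus one π bond; 3 regions of electron density → sp2.
C4 carries 3 σ bonds, plus one π bond, giving a steric number of 3, so it is sp2.
C5 — 4 σ bonds. Steric number 4, so sp3.
C6: 4 σ bonds; 4 regions of electron density → sp3.

C1 sp, C2 sp, C3 sp2, C4 sp2, C5 sp3, C6 sp3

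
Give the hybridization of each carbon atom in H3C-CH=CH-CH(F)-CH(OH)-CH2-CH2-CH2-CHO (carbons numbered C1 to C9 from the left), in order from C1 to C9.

C1: 4 σ bonds; 4 regions of electron density → sp3.
C2: 3 σ bonds, plus one π bond; 3 regions of electron density → sp2.
C3 (3 σ bonds, plus one π bond) has steric number 3: sp2.
C4: 4 σ bonds — 4 electron domains, sp3.
C5 has 4 σ bonds: steric number 4 → sp3.
C6 carries 4 σ bonds, giving a steric number of 4, so it is sp3.
C7 carries 4 σ bonds, giving a steric number of 4, so it is sp3.
C8 has 4 σ bonds: steric number 4 → sp3.
C9 carries 3 σ bonds, plus one π bond, giving a steric number of 3, so it is sp2.

C1 sp3, C2 sp2, C3 sp2, C4 sp3, C5 sp3, C6 sp3, C7 sp3, C8 sp3, C9 sp2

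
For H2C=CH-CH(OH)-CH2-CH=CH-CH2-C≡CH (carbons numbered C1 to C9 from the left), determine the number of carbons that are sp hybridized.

2

C1: sp2
C2: sp2
C3: sp3
C4: sp3
C5: sp2
C6: sp2
C7: sp3
C8: sp ✓
C9: sp ✓
C8, C9 → 2 sp carbons.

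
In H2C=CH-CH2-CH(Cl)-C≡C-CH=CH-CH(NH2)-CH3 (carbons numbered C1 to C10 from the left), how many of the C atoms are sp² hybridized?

C1: sp2 ✓
C2: sp2 ✓
C3: sp3
C4: sp3
C5: sp
C6: sp
C7: sp2 ✓
C8: sp2 ✓
C9: sp3
C10: sp3
C1, C2, C7, C8 → 4 sp2 carbons.

4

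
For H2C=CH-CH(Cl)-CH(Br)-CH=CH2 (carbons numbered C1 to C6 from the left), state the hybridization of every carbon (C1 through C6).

C1 is sp2: 3 σ bonds, plus one π bond, 3 electron-density regions.
C2 carries 3 σ bonds, plus one π bond, giving a steric number of 3, so it is sp2.
C3 carries 4 σ bonds, giving a steric number of 4, so it is sp3.
C4 (4 σ bonds) has steric number 4: sp3.
C5: 3 σ bonds, plus one π bond; 3 regions of electron density → sp2.
C6: 3 σ bonds, plus one π bond; 3 regions of electron density → sp2.

C1 sp2, C2 sp2, C3 sp3, C4 sp3, C5 sp2, C6 sp2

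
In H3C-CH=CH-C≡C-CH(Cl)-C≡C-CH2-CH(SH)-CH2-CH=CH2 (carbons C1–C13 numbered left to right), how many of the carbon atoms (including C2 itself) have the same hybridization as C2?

C2 is sp2 (one π bond).
C1: sp3
C2: sp2 ✓
C3: sp2 ✓
C4: sp
C5: sp
C6: sp3
C7: sp
C8: sp
C9: sp3
C10: sp3
C11: sp3
C12: sp2 ✓
C13: sp2 ✓
4 carbons are sp2.

4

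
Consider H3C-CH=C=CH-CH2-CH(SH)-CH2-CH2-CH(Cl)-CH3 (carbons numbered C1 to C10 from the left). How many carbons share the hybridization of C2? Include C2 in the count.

C2 is sp2 (one π bond).
C1: sp3
C2: sp2 ✓
C3: sp
C4: sp2 ✓
C5: sp3
C6: sp3
C7: sp3
C8: sp3
C9: sp3
C10: sp3
2 carbons are sp2.

2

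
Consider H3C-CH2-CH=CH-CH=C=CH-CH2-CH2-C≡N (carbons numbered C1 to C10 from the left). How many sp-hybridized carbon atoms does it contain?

2

C1: sp3
C2: sp3
C3: sp2
C4: sp2
C5: sp2
C6: sp ✓
C7: sp2
C8: sp3
C9: sp3
C10: sp ✓
C6, C10 → 2 sp carbons.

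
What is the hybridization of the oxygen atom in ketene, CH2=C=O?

The oxygen atom has 1 σ bond and 2 lone pairs, plus one π bond: steric number 3 → sp2.

sp2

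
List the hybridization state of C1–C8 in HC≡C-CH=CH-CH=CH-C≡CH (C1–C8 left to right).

C1 sp, C2 sp, C3 sp2, C4 sp2, C5 sp2, C6 sp2, C7 sp, C8 sp

C1 is sp: 2 σ bonds, plus two π bonds, 2 electron-density regions.
C2 — 2 σ bonds, plus two π bonds. Steric number 2, so sp.
C3 — 3 σ bonds, plus one π bond. Steric number 3, so sp2.
C4: 3 σ bonds, plus one π bond; 3 regions of electron density → sp2.
C5 has 3 σ bonds, plus one π bond: steric number 3 → sp2.
C6 carries 3 σ bonds, plus one π bond, giving a steric number of 3, so it is sp2.
C7 has 2 σ bonds, plus two π bonds: steric number 2 → sp.
C8: 2 σ bonds, plus two π bonds; 2 regions of electron density → sp.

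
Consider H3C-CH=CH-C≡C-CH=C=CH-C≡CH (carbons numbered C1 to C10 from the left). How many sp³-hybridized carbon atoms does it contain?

C1: sp3 ✓
C2: sp2
C3: sp2
C4: sp
C5: sp
C6: sp2
C7: sp
C8: sp2
C9: sp
C10: sp
C1 → 1 sp3 carbon.

1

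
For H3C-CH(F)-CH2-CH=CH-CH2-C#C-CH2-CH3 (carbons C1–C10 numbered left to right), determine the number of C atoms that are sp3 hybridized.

C1: sp3 ✓
C2: sp3 ✓
C3: sp3 ✓
C4: sp2
C5: sp2
C6: sp3 ✓
C7: sp
C8: sp
C9: sp3 ✓
C10: sp3 ✓
C1, C2, C3, C6, C9, C10 → 6 sp3 carbons.

6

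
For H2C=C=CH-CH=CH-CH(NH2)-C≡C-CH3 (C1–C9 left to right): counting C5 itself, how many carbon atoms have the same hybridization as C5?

4

C5 is sp2 (one π bond).
C1: sp2 ✓
C2: sp
C3: sp2 ✓
C4: sp2 ✓
C5: sp2 ✓
C6: sp3
C7: sp
C8: sp
C9: sp3
4 carbons are sp2.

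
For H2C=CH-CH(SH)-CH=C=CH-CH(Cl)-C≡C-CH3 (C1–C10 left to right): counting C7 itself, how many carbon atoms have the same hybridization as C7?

3

C7 is sp3 (only σ bonds).
C1: sp2
C2: sp2
C3: sp3 ✓
C4: sp2
C5: sp
C6: sp2
C7: sp3 ✓
C8: sp
C9: sp
C10: sp3 ✓
3 carbons are sp3.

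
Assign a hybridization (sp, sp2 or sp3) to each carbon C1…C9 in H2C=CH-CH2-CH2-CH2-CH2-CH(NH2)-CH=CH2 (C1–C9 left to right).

C1 sp2, C2 sp2, C3 sp3, C4 sp3, C5 sp3, C6 sp3, C7 sp3, C8 sp2, C9 sp2

C1: 3 σ bonds, plus one π bond — 3 electron domains, sp2.
C2 (3 σ bonds, plus one π bond) has steric number 3: sp2.
C3 carries 4 σ bonds, giving a steric number of 4, so it is sp3.
C4 — 4 σ bonds. Steric number 4, so sp3.
C5 carries 4 σ bonds, giving a steric number of 4, so it is sp3.
C6 is sp3: 4 σ bonds, 4 electron-density regions.
C7 is sp3: 4 σ bonds, 4 electron-density regions.
C8 is sp2: 3 σ bonds, plus one π bond, 3 electron-density regions.
C9 carries 3 σ bonds, plus one π bond, giving a steric number of 3, so it is sp2.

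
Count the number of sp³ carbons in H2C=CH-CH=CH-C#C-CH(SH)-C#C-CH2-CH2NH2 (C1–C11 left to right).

3

C1: sp2
C2: sp2
C3: sp2
C4: sp2
C5: sp
C6: sp
C7: sp3 ✓
C8: sp
C9: sp
C10: sp3 ✓
C11: sp3 ✓
C7, C10, C11 → 3 sp3 carbons.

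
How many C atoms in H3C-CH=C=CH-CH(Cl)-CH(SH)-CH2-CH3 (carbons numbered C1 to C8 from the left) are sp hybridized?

C1: sp3
C2: sp2
C3: sp ✓
C4: sp2
C5: sp3
C6: sp3
C7: sp3
C8: sp3
C3 → 1 sp carbon.

1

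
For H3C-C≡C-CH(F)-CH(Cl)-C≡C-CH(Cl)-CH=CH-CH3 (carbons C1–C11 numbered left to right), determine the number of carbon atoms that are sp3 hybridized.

5

C1: sp3 ✓
C2: sp
C3: sp
C4: sp3 ✓
C5: sp3 ✓
C6: sp
C7: sp
C8: sp3 ✓
C9: sp2
C10: sp2
C11: sp3 ✓
C1, C4, C5, C8, C11 → 5 sp3 carbons.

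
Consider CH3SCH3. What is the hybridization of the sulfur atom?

sp^3

The sulfur atom has 2 σ bonds and 2 lone pairs: steric number 4 → sp3.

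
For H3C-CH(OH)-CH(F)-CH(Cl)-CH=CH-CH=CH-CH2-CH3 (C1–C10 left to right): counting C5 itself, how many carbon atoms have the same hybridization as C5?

C5 is sp2 (one π bond).
C1: sp3
C2: sp3
C3: sp3
C4: sp3
C5: sp2 ✓
C6: sp2 ✓
C7: sp2 ✓
C8: sp2 ✓
C9: sp3
C10: sp3
4 carbons are sp2.

4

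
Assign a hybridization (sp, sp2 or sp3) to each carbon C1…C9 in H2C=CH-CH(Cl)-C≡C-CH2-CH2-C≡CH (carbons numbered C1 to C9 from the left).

C1 — 3 σ bonds, plus one π bond. Steric number 3, so sp2.
C2: 3 σ bonds, plus one π bond; 3 regions of electron density → sp2.
C3 has 4 σ bonds: steric number 4 → sp3.
C4: 2 σ bonds, plus two π bonds — 2 electron domains, sp.
C5: 2 σ bonds, plus two π bonds; 2 regions of electron density → sp.
C6 — 4 σ bonds. Steric number 4, so sp3.
C7 is sp3: 4 σ bonds, 4 electron-density regions.
C8 — 2 σ bonds, plus two π bonds. Steric number 2, so sp.
C9 (2 σ bonds, plus two π bonds) has steric number 2: sp.

C1 sp2, C2 sp2, C3 sp3, C4 sp, C5 sp, C6 sp3, C7 sp3, C8 sp, C9 sp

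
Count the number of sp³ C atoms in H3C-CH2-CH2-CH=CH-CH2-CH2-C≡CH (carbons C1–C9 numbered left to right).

C1: sp3 ✓
C2: sp3 ✓
C3: sp3 ✓
C4: sp2
C5: sp2
C6: sp3 ✓
C7: sp3 ✓
C8: sp
C9: sp
C1, C2, C3, C6, C7 → 5 sp3 carbons.

5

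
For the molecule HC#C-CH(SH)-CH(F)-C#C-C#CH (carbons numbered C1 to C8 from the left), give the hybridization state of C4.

sp³

C4 has 4 σ bonds: steric number 4 → sp3.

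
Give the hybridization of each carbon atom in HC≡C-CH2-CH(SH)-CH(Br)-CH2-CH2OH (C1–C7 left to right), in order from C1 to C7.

C1 sp, C2 sp, C3 sp3, C4 sp3, C5 sp3, C6 sp3, C7 sp3

C1: 2 σ bonds, plus two π bonds; 2 regions of electron density → sp.
C2: 2 σ bonds, plus two π bonds — 2 electron domains, sp.
C3 (4 σ bonds) has steric number 4: sp3.
C4 carries 4 σ bonds, giving a steric number of 4, so it is sp3.
C5: 4 σ bonds; 4 regions of electron density → sp3.
C6 is sp3: 4 σ bonds, 4 electron-density regions.
C7 carries 4 σ bonds, giving a steric number of 4, so it is sp3.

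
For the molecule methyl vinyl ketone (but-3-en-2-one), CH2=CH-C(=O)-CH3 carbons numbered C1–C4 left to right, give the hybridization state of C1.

C1 is sp2: 3 σ bonds, plus one π bond, 3 electron-density regions.

sp²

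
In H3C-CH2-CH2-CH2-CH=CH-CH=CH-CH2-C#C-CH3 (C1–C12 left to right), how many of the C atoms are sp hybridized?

2

C1: sp3
C2: sp3
C3: sp3
C4: sp3
C5: sp2
C6: sp2
C7: sp2
C8: sp2
C9: sp3
C10: sp ✓
C11: sp ✓
C12: sp3
C10, C11 → 2 sp carbons.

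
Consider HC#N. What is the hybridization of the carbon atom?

The carbon atom has 2 σ bonds, plus two π bonds: steric number 2 → sp.

sp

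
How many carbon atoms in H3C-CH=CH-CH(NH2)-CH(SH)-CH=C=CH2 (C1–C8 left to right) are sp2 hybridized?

C1: sp3
C2: sp2 ✓
C3: sp2 ✓
C4: sp3
C5: sp3
C6: sp2 ✓
C7: sp
C8: sp2 ✓
C2, C3, C6, C8 → 4 sp2 carbons.

4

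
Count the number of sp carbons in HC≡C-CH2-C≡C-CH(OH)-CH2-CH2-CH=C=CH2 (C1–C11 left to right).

C1: sp ✓
C2: sp ✓
C3: sp3
C4: sp ✓
C5: sp ✓
C6: sp3
C7: sp3
C8: sp3
C9: sp2
C10: sp ✓
C11: sp2
C1, C2, C4, C5, C10 → 5 sp carbons.

5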